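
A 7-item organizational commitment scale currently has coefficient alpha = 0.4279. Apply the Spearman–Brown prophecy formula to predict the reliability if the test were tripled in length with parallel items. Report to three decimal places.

predicted reliability = 0.692

Length factor m = 3
α' = m·α / (1 + (m−1)·α)
   = 3 × 0.4279 / (1 + (3 − 1) × 0.4279)
   = 1.2837 / 1.8558 = 0.692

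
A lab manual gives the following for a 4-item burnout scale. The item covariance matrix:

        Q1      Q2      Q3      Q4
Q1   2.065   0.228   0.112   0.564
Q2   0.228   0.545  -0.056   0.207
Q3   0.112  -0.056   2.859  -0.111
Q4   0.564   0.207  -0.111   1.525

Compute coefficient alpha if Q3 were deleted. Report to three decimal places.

Remaining items: Q1, Q2, Q4 (k = 3).
ΣVar(i) = 2.065 + 0.545 + 1.525 = 4.135
total variance = 4.135 + 2 × 0.999 = 6.133
α (item deleted) = (3/2)·(1 − 4.135/6.133) = 0.489

coefficient alpha = 0.489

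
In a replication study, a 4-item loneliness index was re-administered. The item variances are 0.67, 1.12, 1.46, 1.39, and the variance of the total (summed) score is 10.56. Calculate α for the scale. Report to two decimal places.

α = 0.75

Σσ²ᵢ = 0.67 + 1.12 + 1.46 + 1.39 = 4.64
α = (k/(k−1))·(1 − Σσ²ᵢ/total variance) = (4/3)·(1 − 4.64/10.56) = 0.75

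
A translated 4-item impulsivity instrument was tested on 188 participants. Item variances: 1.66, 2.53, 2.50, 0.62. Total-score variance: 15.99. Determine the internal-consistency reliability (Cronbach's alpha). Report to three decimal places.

α = 0.724

ΣVar(i) = 1.66 + 2.53 + 2.50 + 0.62 = 7.31
α = (k/(k−1))·(1 − ΣVar(i)/σ²_T) = (4/3)·(1 − 7.31/15.99) = 0.724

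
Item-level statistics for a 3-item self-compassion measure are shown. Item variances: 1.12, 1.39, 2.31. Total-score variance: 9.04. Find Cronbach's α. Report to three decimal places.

sum of item variances = 1.12 + 1.39 + 2.31 = 4.82
α = (k/(k−1))·(1 − sum of item variances/σ²_total) = (3/2)·(1 − 4.82/9.04) = 0.700

α = 0.700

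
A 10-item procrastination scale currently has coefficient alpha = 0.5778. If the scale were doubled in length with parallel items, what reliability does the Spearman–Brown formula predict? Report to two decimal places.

predicted reliability = 0.73

Length factor m = 2
α' = m·α / (1 + (m−1)·α)
   = 2 × 0.5778 / (1 + (2 − 1) × 0.5778)
   = 1.1556 / 1.5778 = 0.73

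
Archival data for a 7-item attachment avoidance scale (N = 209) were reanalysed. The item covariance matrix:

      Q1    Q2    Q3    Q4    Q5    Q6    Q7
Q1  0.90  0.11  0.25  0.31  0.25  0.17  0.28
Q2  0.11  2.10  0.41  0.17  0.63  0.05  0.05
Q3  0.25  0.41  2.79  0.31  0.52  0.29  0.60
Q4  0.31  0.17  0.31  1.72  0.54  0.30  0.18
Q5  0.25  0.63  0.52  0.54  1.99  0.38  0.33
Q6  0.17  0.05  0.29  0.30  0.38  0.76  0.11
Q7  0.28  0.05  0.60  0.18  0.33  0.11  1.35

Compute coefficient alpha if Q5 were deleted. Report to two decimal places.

coefficient alpha = 0.51

Remaining items: Q1, Q2, Q3, Q4, Q6, Q7 (k = 6).
Σσᵢ² = 0.90 + 2.10 + 2.79 + 1.72 + 0.76 + 1.35 = 9.62
total variance = 9.62 + 2 × 3.59 = 16.80
α (item deleted) = (6/5)·(1 − 9.62/16.80) = 0.51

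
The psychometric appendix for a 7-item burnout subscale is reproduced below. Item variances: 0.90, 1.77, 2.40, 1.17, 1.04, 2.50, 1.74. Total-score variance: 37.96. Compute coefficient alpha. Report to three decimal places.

ΣVar(i) = 0.90 + 1.77 + 2.40 + 1.17 + 1.04 + 2.50 + 1.74 = 11.52
α = (k/(k−1))·(1 − ΣVar(i)/Var(T)) = (7/6)·(1 − 11.52/37.96) = 0.813

α = 0.813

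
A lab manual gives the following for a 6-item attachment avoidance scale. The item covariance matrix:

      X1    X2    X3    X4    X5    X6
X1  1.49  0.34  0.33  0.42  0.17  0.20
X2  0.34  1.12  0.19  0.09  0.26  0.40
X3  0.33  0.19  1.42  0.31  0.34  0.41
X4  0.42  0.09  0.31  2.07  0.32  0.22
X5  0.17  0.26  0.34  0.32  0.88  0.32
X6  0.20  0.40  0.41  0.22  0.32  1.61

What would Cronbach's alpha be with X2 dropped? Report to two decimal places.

α = 0.56

Remaining items: X1, X3, X4, X5, X6 (k = 5).
Σσ²ᵢ = 1.49 + 1.42 + 2.07 + 0.88 + 1.61 = 7.47
total variance = 7.47 + 2 × 3.04 = 13.55
α (item deleted) = (5/4)·(1 − 7.47/13.55) = 0.56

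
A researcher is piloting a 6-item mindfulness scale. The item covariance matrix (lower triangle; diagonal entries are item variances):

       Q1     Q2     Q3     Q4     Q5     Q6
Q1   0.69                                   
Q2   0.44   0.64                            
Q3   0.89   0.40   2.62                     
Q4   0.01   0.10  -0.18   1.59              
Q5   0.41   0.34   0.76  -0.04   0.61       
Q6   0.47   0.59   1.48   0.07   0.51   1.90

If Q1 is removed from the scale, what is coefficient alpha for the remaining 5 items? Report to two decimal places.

α = 0.65

Remaining items: Q2, Q3, Q4, Q5, Q6 (k = 5).
Σσᵢ² = 0.64 + 2.62 + 1.59 + 0.61 + 1.90 = 7.36
σ²_T = 7.36 + 2 × 4.03 = 15.42
α (item deleted) = (5/4)·(1 − 7.36/15.42) = 0.65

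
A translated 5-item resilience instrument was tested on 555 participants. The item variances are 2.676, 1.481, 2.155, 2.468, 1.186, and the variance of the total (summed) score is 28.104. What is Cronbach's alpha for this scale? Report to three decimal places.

Cronbach's alpha = 0.807

ΣVar(i) = 2.676 + 1.481 + 2.155 + 2.468 + 1.186 = 9.966
α = (k/(k−1))·(1 − ΣVar(i)/σ²_T) = (5/4)·(1 − 9.966/28.104) = 0.807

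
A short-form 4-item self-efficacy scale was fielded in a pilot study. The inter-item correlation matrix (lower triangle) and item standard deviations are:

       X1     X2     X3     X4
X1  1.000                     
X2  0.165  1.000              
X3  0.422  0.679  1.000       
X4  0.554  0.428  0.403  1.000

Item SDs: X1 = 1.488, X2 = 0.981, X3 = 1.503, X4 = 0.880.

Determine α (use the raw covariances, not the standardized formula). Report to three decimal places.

Σσ²ᵢ = 1.488² + 0.981² + 1.503² + 0.880² = 6.2099
Covariances σ_ij = r_ij · s_i · s_j:
  σ(X1,X2) = 0.165 × 1.488 × 0.981 = 0.2409
  σ(X1,X3) = 0.422 × 1.488 × 1.503 = 0.9438
  σ(X1,X4) = 0.554 × 1.488 × 0.880 = 0.7254
  σ(X2,X3) = 0.679 × 0.981 × 1.503 = 1.0011
  σ(X2,X4) = 0.428 × 0.981 × 0.880 = 0.3695
  σ(X3,X4) = 0.403 × 1.503 × 0.880 = 0.5330
σ²_T = Σσ²ᵢ + 2·Σσ_ij = 6.2099 + 2 × 3.8137 = 13.8373
α = (4/3)·(1 − 6.2099/13.8373) = 0.735

α = 0.735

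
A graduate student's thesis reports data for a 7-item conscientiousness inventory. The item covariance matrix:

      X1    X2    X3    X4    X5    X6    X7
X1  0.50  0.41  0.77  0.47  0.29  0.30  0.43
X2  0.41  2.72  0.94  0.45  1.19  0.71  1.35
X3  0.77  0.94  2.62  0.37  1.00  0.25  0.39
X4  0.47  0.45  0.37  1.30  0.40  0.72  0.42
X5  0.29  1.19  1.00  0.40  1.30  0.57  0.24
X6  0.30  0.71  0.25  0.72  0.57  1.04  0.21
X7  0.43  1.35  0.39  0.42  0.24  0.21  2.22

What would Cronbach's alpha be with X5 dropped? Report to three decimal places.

Remaining items: X1, X2, X3, X4, X6, X7 (k = 6).
sum of item variances = 0.50 + 2.72 + 2.62 + 1.30 + 1.04 + 2.22 = 10.40
Var(T) = 10.40 + 2 × 8.19 = 26.78
α (item deleted) = (6/5)·(1 − 10.40/26.78) = 0.734

α = 0.734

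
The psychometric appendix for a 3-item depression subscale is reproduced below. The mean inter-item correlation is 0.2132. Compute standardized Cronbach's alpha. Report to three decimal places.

α = 0.448

Standardized α = k·r̄ / (1 + (k−1)·r̄) = 3 × 0.2132 / (1 + 2 × 0.2132)
  = 0.6396 / 1.4264 = 0.448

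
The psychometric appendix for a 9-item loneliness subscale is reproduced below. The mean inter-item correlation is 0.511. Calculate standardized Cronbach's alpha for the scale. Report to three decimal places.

Standardized α = k·r̄ / (1 + (k−1)·r̄) = 9 × 0.511 / (1 + 8 × 0.511)
  = 4.5990 / 5.0880 = 0.904

α = 0.904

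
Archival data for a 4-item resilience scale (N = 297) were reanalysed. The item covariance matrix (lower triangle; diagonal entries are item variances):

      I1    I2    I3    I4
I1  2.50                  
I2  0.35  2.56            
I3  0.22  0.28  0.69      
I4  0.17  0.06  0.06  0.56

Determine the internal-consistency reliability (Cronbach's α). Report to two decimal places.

Σσ²ᵢ = 2.50 + 2.56 + 0.69 + 0.56 = 6.31
Sum of off-diagonal covariances = 1.14
Var(T) = 6.31 + 2 × 1.14 = 8.59
α = (k/(k−1))·(1 − Σσ²ᵢ/Var(T)) = (4/3)·(1 − 6.31/8.59) = 0.35

Cronbach's α = 0.35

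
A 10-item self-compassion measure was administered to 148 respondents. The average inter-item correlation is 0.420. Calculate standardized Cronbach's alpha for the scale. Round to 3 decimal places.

Standardized α = k·r̄ / (1 + (k−1)·r̄) = 10 × 0.420 / (1 + 9 × 0.420)
  = 4.2000 / 4.7800 = 0.879

standardized Cronbach's alpha = 0.879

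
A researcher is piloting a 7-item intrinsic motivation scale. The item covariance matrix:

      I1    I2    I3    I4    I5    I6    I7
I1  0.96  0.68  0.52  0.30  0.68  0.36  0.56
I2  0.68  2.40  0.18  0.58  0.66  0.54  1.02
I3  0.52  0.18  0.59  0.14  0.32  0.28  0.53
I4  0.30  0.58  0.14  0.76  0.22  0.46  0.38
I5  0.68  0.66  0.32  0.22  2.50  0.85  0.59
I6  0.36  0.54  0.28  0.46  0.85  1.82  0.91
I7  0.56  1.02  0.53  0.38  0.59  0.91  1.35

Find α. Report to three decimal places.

α = 0.787

sum of item variances = 0.96 + 2.40 + 0.59 + 0.76 + 2.50 + 1.82 + 1.35 = 10.38
Sum of the distinct covariances = 10.76
Var(T) = 10.38 + 2 × 10.76 = 31.90
α = (k/(k−1))·(1 − sum of item variances/Var(T)) = (7/6)·(1 − 10.38/31.90) = 0.787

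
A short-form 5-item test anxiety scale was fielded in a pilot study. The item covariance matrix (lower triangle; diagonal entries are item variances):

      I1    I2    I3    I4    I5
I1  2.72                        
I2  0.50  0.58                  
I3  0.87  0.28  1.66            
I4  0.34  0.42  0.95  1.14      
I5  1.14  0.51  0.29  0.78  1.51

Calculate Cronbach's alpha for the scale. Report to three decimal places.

Cronbach's alpha = 0.769

Σσ²ᵢ = 2.72 + 0.58 + 1.66 + 1.14 + 1.51 = 7.61
Σ_{i<j} σ_ij = 6.08
σ²_T = 7.61 + 2 × 6.08 = 19.77
α = (k/(k−1))·(1 − Σσ²ᵢ/σ²_T) = (5/4)·(1 − 7.61/19.77) = 0.769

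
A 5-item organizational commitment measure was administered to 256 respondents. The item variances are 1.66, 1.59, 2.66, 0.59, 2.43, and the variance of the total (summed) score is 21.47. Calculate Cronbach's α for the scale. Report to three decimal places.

sum of item variances = 1.66 + 1.59 + 2.66 + 0.59 + 2.43 = 8.93
α = (k/(k−1))·(1 − sum of item variances/Var(T)) = (5/4)·(1 − 8.93/21.47) = 0.730

α = 0.730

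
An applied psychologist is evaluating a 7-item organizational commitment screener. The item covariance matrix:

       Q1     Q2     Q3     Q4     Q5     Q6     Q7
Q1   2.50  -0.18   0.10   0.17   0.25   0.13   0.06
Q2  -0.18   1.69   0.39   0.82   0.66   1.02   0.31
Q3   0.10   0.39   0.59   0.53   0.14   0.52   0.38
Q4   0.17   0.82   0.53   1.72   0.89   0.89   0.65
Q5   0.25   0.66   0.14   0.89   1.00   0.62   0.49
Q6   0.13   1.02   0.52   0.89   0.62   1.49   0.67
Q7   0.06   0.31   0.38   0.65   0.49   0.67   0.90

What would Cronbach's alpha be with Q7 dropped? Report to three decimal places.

α = 0.729

Remaining items: Q1, Q2, Q3, Q4, Q5, Q6 (k = 6).
Σσᵢ² = 2.50 + 1.69 + 0.59 + 1.72 + 1.00 + 1.49 = 8.99
total variance = 8.99 + 2 × 6.95 = 22.89
α (item deleted) = (6/5)·(1 − 8.99/22.89) = 0.729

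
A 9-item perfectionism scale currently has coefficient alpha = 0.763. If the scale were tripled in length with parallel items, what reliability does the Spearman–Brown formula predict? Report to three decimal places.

predicted reliability = 0.906

Length factor m = 3
α' = m·α / (1 + (m−1)·α)
   = 3 × 0.763 / (1 + (3 − 1) × 0.763)
   = 2.2890 / 2.5260 = 0.906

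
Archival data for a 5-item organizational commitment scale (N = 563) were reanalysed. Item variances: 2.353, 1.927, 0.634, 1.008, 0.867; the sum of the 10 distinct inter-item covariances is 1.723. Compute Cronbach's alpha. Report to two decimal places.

Cronbach's alpha = 0.42

Σσ²ᵢ = 2.353 + 1.927 + 0.634 + 1.008 + 0.867 = 6.789
Sum of distinct covariances = 1.723
Var(T) = Σσ²ᵢ + 2·Σcov = 6.789 + 2 × 1.723 = 10.235
α = (5/4)·(1 − 6.789/10.235) = 0.42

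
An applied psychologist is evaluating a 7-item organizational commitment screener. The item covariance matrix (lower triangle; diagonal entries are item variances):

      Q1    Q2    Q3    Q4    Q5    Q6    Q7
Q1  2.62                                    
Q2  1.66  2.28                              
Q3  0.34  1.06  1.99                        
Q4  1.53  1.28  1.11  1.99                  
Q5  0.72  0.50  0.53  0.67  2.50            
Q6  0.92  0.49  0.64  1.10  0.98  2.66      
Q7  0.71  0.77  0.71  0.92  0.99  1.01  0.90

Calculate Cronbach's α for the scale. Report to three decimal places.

α = 0.833

sum of item variances = 2.62 + 2.28 + 1.99 + 1.99 + 2.50 + 2.66 + 0.90 = 14.94
Sum of the distinct covariances = 18.64
Var(T) = 14.94 + 2 × 18.64 = 52.22
α = (k/(k−1))·(1 − sum of item variances/Var(T)) = (7/6)·(1 − 14.94/52.22) = 0.833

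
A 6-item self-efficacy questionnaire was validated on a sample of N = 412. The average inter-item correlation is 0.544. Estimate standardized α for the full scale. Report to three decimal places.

Standardized α = k·r̄ / (1 + (k−1)·r̄) = 6 × 0.544 / (1 + 5 × 0.544)
  = 3.2640 / 3.7200 = 0.877

α = 0.877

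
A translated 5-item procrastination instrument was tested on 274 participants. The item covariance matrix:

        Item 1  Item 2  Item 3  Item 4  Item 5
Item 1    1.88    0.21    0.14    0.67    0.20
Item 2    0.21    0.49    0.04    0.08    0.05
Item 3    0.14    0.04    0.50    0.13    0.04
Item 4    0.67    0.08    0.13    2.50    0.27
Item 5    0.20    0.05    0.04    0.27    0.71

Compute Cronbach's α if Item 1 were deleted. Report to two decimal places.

Remaining items: Item 2, Item 3, Item 4, Item 5 (k = 4).
Σσᵢ² = 0.49 + 0.50 + 2.50 + 0.71 = 4.20
Var(T) = 4.20 + 2 × 0.61 = 5.42
α (item deleted) = (4/3)·(1 − 4.20/5.42) = 0.30

α = 0.30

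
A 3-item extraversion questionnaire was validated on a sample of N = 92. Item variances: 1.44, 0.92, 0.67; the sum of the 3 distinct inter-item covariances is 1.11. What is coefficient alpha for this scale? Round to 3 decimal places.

coefficient alpha = 0.634

Σσᵢ² = 1.44 + 0.92 + 0.67 = 3.03
Sum of distinct covariances = 1.11
σ²_T = Σσᵢ² + 2·Σcov = 3.03 + 2 × 1.11 = 5.25
α = (3/2)·(1 − 3.03/5.25) = 0.634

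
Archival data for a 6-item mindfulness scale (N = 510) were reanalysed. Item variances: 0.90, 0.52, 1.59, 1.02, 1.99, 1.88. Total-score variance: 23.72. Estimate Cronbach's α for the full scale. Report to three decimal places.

α = 0.800

ΣVar(i) = 0.90 + 0.52 + 1.59 + 1.02 + 1.99 + 1.88 = 7.90
α = (k/(k−1))·(1 − ΣVar(i)/Var(T)) = (6/5)·(1 − 7.90/23.72) = 0.800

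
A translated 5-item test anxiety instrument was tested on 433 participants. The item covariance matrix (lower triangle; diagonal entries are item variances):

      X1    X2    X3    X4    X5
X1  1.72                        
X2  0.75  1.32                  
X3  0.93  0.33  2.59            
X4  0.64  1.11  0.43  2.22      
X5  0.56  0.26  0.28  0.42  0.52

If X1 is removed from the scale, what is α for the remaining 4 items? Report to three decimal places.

Remaining items: X2, X3, X4, X5 (k = 4).
ΣVar(i) = 1.32 + 2.59 + 2.22 + 0.52 = 6.65
σ²_total = 6.65 + 2 × 2.83 = 12.31
α (item deleted) = (4/3)·(1 − 6.65/12.31) = 0.613

α = 0.613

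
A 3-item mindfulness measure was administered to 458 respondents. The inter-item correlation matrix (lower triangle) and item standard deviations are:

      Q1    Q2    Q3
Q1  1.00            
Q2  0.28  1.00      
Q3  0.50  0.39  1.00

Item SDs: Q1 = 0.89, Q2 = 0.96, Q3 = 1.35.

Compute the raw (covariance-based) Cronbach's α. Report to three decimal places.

Σσ²ᵢ = 0.89² + 0.96² + 1.35² = 3.5362
Covariances σ_ij = r_ij · s_i · s_j:
  σ(Q1,Q2) = 0.28 × 0.89 × 0.96 = 0.2392
  σ(Q1,Q3) = 0.50 × 0.89 × 1.35 = 0.6008
  σ(Q2,Q3) = 0.39 × 0.96 × 1.35 = 0.5054
σ²_T = Σσ²ᵢ + 2·Σσ_ij = 3.5362 + 2 × 1.3454 = 6.2270
α = (3/2)·(1 − 3.5362/6.2270) = 0.648

Cronbach's α = 0.648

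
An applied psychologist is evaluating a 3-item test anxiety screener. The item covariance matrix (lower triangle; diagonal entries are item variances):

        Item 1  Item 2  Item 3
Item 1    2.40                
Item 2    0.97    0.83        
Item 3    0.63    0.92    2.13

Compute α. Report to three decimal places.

sum of item variances = 2.40 + 0.83 + 2.13 = 5.36
Sum of off-diagonal covariances = 2.52
Var(T) = 5.36 + 2 × 2.52 = 10.40
α = (k/(k−1))·(1 − sum of item variances/Var(T)) = (3/2)·(1 − 5.36/10.40) = 0.727

α = 0.727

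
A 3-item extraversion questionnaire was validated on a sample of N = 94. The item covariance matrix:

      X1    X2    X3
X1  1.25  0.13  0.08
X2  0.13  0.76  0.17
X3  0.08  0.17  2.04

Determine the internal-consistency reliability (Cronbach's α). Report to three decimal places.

α = 0.237

ΣVar(i) = 1.25 + 0.76 + 2.04 = 4.05
Σ_{i<j} σ_ij = 0.38
σ²_T = 4.05 + 2 × 0.38 = 4.81
α = (k/(k−1))·(1 − ΣVar(i)/σ²_T) = (3/2)·(1 − 4.05/4.81) = 0.237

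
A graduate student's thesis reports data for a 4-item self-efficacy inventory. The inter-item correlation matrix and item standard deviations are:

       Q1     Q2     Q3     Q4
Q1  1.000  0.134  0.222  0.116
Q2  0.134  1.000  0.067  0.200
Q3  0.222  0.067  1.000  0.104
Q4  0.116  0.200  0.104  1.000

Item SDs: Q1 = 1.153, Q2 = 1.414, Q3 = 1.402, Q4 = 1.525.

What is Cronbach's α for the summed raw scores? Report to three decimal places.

Σσ²ᵢ = 1.153² + 1.414² + 1.402² + 1.525² = 7.6200
Covariances σ_ij = r_ij · s_i · s_j:
  σ(Q1,Q2) = 0.134 × 1.153 × 1.414 = 0.2185
  σ(Q1,Q3) = 0.222 × 1.153 × 1.402 = 0.3589
  σ(Q1,Q4) = 0.116 × 1.153 × 1.525 = 0.2040
  σ(Q2,Q3) = 0.067 × 1.414 × 1.402 = 0.1328
  σ(Q2,Q4) = 0.200 × 1.414 × 1.525 = 0.4313
  σ(Q3,Q4) = 0.104 × 1.402 × 1.525 = 0.2224
σ²_T = Σσ²ᵢ + 2·Σσ_ij = 7.6200 + 2 × 1.5679 = 10.7558
α = (4/3)·(1 − 7.6200/10.7558) = 0.389

α = 0.389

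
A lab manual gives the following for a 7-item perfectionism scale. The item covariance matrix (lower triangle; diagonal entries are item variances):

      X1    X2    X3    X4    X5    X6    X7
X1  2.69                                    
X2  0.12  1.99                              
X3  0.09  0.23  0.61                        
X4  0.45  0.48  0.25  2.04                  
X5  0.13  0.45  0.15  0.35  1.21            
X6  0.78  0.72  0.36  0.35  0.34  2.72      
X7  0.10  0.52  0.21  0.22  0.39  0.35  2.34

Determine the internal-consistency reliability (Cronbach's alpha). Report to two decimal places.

sum of item variances = 2.69 + 1.99 + 0.61 + 2.04 + 1.21 + 2.72 + 2.34 = 13.60
Σ_{i<j} σ_ij = 7.04
σ²_total = 13.60 + 2 × 7.04 = 27.68
α = (k/(k−1))·(1 − sum of item variances/σ²_total) = (7/6)·(1 − 13.60/27.68) = 0.59

Cronbach's alpha = 0.59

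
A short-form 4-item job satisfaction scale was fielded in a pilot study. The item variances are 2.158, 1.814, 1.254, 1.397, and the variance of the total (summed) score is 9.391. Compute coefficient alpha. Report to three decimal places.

ΣVar(i) = 2.158 + 1.814 + 1.254 + 1.397 = 6.623
α = (k/(k−1))·(1 − ΣVar(i)/total variance) = (4/3)·(1 − 6.623/9.391) = 0.393

α = 0.393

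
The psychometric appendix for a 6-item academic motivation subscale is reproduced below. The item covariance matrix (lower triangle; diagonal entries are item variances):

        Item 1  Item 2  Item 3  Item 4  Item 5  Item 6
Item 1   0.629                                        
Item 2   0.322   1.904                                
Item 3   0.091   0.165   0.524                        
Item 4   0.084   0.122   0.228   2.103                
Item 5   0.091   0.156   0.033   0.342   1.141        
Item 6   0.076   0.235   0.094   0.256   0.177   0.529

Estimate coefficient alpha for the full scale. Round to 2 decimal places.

coefficient alpha = 0.50

ΣVar(i) = 0.629 + 1.904 + 0.524 + 2.103 + 1.141 + 0.529 = 6.830
Σ_{i<j} σ_ij = 2.472
σ²_total = 6.830 + 2 × 2.472 = 11.774
α = (k/(k−1))·(1 − ΣVar(i)/σ²_total) = (6/5)·(1 − 6.830/11.774) = 0.50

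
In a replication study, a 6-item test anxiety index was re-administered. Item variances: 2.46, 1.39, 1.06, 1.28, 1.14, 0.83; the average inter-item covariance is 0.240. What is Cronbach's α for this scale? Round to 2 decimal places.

Cronbach's α = 0.56

Σσ²ᵢ = 2.46 + 1.39 + 1.06 + 1.28 + 1.14 + 0.83 = 8.16
Sum of the 15 distinct covariances = 15 × 0.240 = 3.600
σ²_T = Σσ²ᵢ + 2·Σcov = 8.16 + 2 × 3.600 = 15.360
α = (6/5)·(1 − 8.16/15.360) = 0.56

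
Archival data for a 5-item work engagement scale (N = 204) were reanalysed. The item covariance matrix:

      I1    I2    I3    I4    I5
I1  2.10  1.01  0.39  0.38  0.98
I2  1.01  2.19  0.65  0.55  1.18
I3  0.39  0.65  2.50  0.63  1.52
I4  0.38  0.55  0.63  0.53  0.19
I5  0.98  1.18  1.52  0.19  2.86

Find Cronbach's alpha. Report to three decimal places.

α = 0.744

Σσᵢ² = 2.10 + 2.19 + 2.50 + 0.53 + 2.86 = 10.18
Σ_{i<j} σ_ij = 7.48
Var(T) = 10.18 + 2 × 7.48 = 25.14
α = (k/(k−1))·(1 − Σσᵢ²/Var(T)) = (5/4)·(1 − 10.18/25.14) = 0.744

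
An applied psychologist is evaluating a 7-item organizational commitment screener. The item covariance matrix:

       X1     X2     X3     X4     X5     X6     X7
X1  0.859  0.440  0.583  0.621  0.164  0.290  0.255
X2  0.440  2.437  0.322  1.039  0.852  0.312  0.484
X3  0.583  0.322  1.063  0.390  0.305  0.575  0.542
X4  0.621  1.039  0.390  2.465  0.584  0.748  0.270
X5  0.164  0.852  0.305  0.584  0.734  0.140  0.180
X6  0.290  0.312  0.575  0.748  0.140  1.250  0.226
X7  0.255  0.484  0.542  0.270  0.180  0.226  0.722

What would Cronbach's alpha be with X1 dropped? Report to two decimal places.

α = 0.74

Remaining items: X2, X3, X4, X5, X6, X7 (k = 6).
ΣVar(i) = 2.437 + 1.063 + 2.465 + 0.734 + 1.250 + 0.722 = 8.671
Var(T) = 8.671 + 2 × 6.969 = 22.609
α (item deleted) = (6/5)·(1 − 8.671/22.609) = 0.74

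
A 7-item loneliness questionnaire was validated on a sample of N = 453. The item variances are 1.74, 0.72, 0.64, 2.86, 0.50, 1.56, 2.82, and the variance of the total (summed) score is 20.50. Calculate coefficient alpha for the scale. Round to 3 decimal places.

coefficient alpha = 0.550

sum of item variances = 1.74 + 0.72 + 0.64 + 2.86 + 0.50 + 1.56 + 2.82 = 10.84
α = (k/(k−1))·(1 − sum of item variances/σ²_total) = (7/6)·(1 − 10.84/20.50) = 0.550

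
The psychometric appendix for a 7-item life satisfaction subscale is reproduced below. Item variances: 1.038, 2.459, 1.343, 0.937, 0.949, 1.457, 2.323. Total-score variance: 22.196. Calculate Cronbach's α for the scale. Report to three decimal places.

Cronbach's α = 0.614

Σσᵢ² = 1.038 + 2.459 + 1.343 + 0.937 + 0.949 + 1.457 + 2.323 = 10.506
α = (k/(k−1))·(1 − Σσᵢ²/σ²_total) = (7/6)·(1 − 10.506/22.196) = 0.614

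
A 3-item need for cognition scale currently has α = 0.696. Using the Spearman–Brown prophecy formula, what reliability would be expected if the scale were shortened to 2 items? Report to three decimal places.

predicted reliability = 0.604

Length factor m = 2/3 = 0.6667
α' = m·α / (1 − (1−m)·α)
   = 2/3 × 0.696 / (1 − (1 − 2/3) × 0.696)
   = 0.4640 / 0.7680 = 0.604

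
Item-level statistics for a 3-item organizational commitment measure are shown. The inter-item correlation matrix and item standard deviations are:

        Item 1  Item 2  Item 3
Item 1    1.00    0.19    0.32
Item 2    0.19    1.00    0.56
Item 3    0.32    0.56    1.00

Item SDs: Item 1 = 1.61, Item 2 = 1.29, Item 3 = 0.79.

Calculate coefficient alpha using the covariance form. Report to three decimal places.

coefficient alpha = 0.540

Σσ²ᵢ = 1.61² + 1.29² + 0.79² = 4.8803
Covariances σ_ij = r_ij · s_i · s_j:
  σ(Item 1,Item 2) = 0.19 × 1.61 × 1.29 = 0.3946
  σ(Item 1,Item 3) = 0.32 × 1.61 × 0.79 = 0.4070
  σ(Item 2,Item 3) = 0.56 × 1.29 × 0.79 = 0.5707
σ²_T = Σσ²ᵢ + 2·Σσ_ij = 4.8803 + 2 × 1.3723 = 7.6249
α = (3/2)·(1 − 4.8803/7.6249) = 0.540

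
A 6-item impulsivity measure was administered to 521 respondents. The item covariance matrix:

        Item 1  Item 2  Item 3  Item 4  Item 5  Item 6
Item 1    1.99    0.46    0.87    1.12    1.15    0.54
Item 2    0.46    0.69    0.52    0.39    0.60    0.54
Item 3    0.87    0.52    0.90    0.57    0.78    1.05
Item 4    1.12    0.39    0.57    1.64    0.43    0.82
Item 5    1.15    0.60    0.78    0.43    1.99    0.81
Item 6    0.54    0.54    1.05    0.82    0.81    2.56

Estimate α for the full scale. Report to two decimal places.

Σσᵢ² = 1.99 + 0.69 + 0.90 + 1.64 + 1.99 + 2.56 = 9.77
Sum of off-diagonal covariances = 10.65
σ²_total = 9.77 + 2 × 10.65 = 31.07
α = (k/(k−1))·(1 − Σσᵢ²/σ²_total) = (6/5)·(1 − 9.77/31.07) = 0.82

α = 0.82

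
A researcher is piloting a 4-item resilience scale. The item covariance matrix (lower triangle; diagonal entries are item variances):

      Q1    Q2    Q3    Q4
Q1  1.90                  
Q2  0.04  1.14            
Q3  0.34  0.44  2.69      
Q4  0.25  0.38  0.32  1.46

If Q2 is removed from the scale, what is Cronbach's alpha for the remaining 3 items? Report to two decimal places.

Remaining items: Q1, Q3, Q4 (k = 3).
Σσᵢ² = 1.90 + 2.69 + 1.46 = 6.05
total variance = 6.05 + 2 × 0.91 = 7.87
α (item deleted) = (3/2)·(1 − 6.05/7.87) = 0.35

Cronbach's alpha = 0.35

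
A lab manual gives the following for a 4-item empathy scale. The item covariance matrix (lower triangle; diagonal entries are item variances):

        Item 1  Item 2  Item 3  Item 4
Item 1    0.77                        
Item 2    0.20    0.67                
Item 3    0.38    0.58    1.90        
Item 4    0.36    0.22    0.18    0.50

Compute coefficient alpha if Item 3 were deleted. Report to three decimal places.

Remaining items: Item 1, Item 2, Item 4 (k = 3).
ΣVar(i) = 0.77 + 0.67 + 0.50 = 1.94
Var(T) = 1.94 + 2 × 0.78 = 3.50
α (item deleted) = (3/2)·(1 − 1.94/3.50) = 0.669

α = 0.669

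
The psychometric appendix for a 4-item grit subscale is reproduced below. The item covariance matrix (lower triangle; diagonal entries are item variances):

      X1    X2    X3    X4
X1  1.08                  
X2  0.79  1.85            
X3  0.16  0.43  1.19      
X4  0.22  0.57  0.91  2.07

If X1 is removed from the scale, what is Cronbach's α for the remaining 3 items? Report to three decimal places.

Remaining items: X2, X3, X4 (k = 3).
ΣVar(i) = 1.85 + 1.19 + 2.07 = 5.11
σ²_T = 5.11 + 2 × 1.91 = 8.93
α (item deleted) = (3/2)·(1 − 5.11/8.93) = 0.642

α = 0.642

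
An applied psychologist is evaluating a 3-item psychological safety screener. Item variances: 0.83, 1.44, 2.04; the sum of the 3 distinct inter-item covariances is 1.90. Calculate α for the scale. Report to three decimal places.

α = 0.703

Σσ²ᵢ = 0.83 + 1.44 + 2.04 = 4.31
Sum of distinct covariances = 1.90
σ²_total = Σσ²ᵢ + 2·Σcov = 4.31 + 2 × 1.90 = 8.11
α = (3/2)·(1 − 4.31/8.11) = 0.703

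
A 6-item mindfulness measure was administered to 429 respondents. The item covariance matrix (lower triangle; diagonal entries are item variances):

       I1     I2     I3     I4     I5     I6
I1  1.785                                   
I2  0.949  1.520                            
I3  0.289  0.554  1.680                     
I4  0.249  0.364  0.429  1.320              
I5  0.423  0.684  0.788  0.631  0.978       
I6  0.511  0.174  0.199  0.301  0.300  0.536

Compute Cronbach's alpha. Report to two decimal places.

sum of item variances = 1.785 + 1.520 + 1.680 + 1.320 + 0.978 + 0.536 = 7.819
Σ_{i<j} σ_ij = 6.845
σ²_T = 7.819 + 2 × 6.845 = 21.509
α = (k/(k−1))·(1 − sum of item variances/σ²_T) = (6/5)·(1 − 7.819/21.509) = 0.76

Cronbach's alpha = 0.76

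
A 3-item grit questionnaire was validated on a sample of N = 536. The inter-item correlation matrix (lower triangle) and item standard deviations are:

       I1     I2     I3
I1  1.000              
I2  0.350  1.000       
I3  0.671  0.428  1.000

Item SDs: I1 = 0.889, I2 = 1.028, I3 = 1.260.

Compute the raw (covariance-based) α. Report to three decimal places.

Σσ²ᵢ = 0.889² + 1.028² + 1.260² = 3.4347
Covariances σ_ij = r_ij · s_i · s_j:
  σ(I1,I2) = 0.350 × 0.889 × 1.028 = 0.3199
  σ(I1,I3) = 0.671 × 0.889 × 1.260 = 0.7516
  σ(I2,I3) = 0.428 × 1.028 × 1.260 = 0.5544
σ²_T = Σσ²ᵢ + 2·Σσ_ij = 3.4347 + 2 × 1.6259 = 6.6865
α = (3/2)·(1 − 3.4347/6.6865) = 0.729

α = 0.729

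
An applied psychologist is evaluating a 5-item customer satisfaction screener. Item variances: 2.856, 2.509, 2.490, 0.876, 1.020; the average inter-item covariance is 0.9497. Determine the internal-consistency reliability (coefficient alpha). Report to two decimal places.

α = 0.83

ΣVar(i) = 2.856 + 2.509 + 2.490 + 0.876 + 1.020 = 9.751
Sum of the 10 distinct covariances = 10 × 0.9497 = 9.4970
σ²_total = ΣVar(i) + 2·Σcov = 9.751 + 2 × 9.4970 = 28.7450
α = (5/4)·(1 − 9.751/28.7450) = 0.83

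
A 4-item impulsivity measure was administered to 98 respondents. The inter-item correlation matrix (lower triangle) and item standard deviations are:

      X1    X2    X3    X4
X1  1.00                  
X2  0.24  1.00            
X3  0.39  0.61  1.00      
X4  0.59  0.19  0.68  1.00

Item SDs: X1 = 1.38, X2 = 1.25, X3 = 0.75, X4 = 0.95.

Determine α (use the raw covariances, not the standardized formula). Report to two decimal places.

Σσ²ᵢ = 1.38² + 1.25² + 0.75² + 0.95² = 4.9319
Covariances σ_ij = r_ij · s_i · s_j:
  σ(X1,X2) = 0.24 × 1.38 × 1.25 = 0.4140
  σ(X1,X3) = 0.39 × 1.38 × 0.75 = 0.4037
  σ(X1,X4) = 0.59 × 1.38 × 0.95 = 0.7735
  σ(X2,X3) = 0.61 × 1.25 × 0.75 = 0.5719
  σ(X2,X4) = 0.19 × 1.25 × 0.95 = 0.2256
  σ(X3,X4) = 0.68 × 0.75 × 0.95 = 0.4845
σ²_T = Σσ²ᵢ + 2·Σσ_ij = 4.9319 + 2 × 2.8732 = 10.6783
α = (4/3)·(1 − 4.9319/10.6783) = 0.72

α = 0.72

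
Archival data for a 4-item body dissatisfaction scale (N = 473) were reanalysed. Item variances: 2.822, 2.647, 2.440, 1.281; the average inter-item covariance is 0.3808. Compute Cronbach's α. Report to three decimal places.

sum of item variances = 2.822 + 2.647 + 2.440 + 1.281 = 9.190
Sum of the 6 distinct covariances = 6 × 0.3808 = 2.2848
total variance = sum of item variances + 2·Σcov = 9.190 + 2 × 2.2848 = 13.7596
α = (4/3)·(1 − 9.190/13.7596) = 0.443

Cronbach's α = 0.443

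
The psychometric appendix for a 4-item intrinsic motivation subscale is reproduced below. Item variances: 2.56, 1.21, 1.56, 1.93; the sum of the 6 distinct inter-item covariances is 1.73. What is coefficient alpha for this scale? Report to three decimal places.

coefficient alpha = 0.430

Σσᵢ² = 2.56 + 1.21 + 1.56 + 1.93 = 7.26
Sum of distinct covariances = 1.73
σ²_total = Σσᵢ² + 2·Σcov = 7.26 + 2 × 1.73 = 10.72
α = (4/3)·(1 − 7.26/10.72) = 0.430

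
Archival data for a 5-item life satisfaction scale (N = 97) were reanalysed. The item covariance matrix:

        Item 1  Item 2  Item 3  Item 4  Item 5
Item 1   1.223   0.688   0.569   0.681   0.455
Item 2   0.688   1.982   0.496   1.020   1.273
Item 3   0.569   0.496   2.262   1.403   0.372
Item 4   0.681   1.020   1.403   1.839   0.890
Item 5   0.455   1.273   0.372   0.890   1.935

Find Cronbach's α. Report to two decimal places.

Cronbach's α = 0.79

ΣVar(i) = 1.223 + 1.982 + 2.262 + 1.839 + 1.935 = 9.241
Sum of off-diagonal covariances = 7.847
σ²_total = 9.241 + 2 × 7.847 = 24.935
α = (k/(k−1))·(1 − ΣVar(i)/σ²_total) = (5/4)·(1 − 9.241/24.935) = 0.79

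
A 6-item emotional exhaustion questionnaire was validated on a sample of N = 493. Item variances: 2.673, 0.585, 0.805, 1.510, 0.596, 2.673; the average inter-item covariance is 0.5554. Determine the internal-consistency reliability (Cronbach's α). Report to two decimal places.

Cronbach's α = 0.78

ΣVar(i) = 2.673 + 0.585 + 0.805 + 1.510 + 0.596 + 2.673 = 8.842
Sum of the 15 distinct covariances = 15 × 0.5554 = 8.3310
σ²_total = ΣVar(i) + 2·Σcov = 8.842 + 2 × 8.3310 = 25.5040
α = (6/5)·(1 − 8.842/25.5040) = 0.78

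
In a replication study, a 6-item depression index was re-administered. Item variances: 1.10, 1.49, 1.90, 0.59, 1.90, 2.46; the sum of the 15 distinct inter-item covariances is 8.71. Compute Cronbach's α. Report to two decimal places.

α = 0.78

Σσᵢ² = 1.10 + 1.49 + 1.90 + 0.59 + 1.90 + 2.46 = 9.44
Sum of distinct covariances = 8.71
Var(T) = Σσᵢ² + 2·Σcov = 9.44 + 2 × 8.71 = 26.86
α = (6/5)·(1 − 9.44/26.86) = 0.78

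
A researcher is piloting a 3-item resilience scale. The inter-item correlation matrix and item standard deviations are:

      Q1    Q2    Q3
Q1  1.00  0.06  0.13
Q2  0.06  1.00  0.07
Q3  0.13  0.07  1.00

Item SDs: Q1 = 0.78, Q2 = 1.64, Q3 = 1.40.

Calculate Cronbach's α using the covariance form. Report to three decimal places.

α = 0.189

Σσ²ᵢ = 0.78² + 1.64² + 1.40² = 5.2580
Covariances σ_ij = r_ij · s_i · s_j:
  σ(Q1,Q2) = 0.06 × 0.78 × 1.64 = 0.0768
  σ(Q1,Q3) = 0.13 × 0.78 × 1.40 = 0.1420
  σ(Q2,Q3) = 0.07 × 1.64 × 1.40 = 0.1607
σ²_T = Σσ²ᵢ + 2·Σσ_ij = 5.2580 + 2 × 0.3795 = 6.0170
α = (3/2)·(1 − 5.2580/6.0170) = 0.189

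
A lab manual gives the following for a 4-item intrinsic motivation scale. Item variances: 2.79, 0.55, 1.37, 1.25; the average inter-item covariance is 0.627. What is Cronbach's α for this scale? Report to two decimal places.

ΣVar(i) = 2.79 + 0.55 + 1.37 + 1.25 = 5.96
Sum of the 6 distinct covariances = 6 × 0.627 = 3.762
σ²_total = ΣVar(i) + 2·Σcov = 5.96 + 2 × 3.762 = 13.484
α = (4/3)·(1 − 5.96/13.484) = 0.74

α = 0.74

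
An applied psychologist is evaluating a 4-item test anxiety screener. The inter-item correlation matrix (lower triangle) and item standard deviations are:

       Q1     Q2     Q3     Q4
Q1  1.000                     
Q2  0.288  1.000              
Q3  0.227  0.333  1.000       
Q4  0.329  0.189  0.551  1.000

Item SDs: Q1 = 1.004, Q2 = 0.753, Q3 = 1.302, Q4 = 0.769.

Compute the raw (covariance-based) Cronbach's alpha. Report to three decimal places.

Σσ²ᵢ = 1.004² + 0.753² + 1.302² + 0.769² = 3.8616
Covariances σ_ij = r_ij · s_i · s_j:
  σ(Q1,Q2) = 0.288 × 1.004 × 0.753 = 0.2177
  σ(Q1,Q3) = 0.227 × 1.004 × 1.302 = 0.2967
  σ(Q1,Q4) = 0.329 × 1.004 × 0.769 = 0.2540
  σ(Q2,Q3) = 0.333 × 0.753 × 1.302 = 0.3265
  σ(Q2,Q4) = 0.189 × 0.753 × 0.769 = 0.1094
  σ(Q3,Q4) = 0.551 × 1.302 × 0.769 = 0.5517
σ²_T = Σσ²ᵢ + 2·Σσ_ij = 3.8616 + 2 × 1.7560 = 7.3736
α = (4/3)·(1 − 3.8616/7.3736) = 0.635

Cronbach's alpha = 0.635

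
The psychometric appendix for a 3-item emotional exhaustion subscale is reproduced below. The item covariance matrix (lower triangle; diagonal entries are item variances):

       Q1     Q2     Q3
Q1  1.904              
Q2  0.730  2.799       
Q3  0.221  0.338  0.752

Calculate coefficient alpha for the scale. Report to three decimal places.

Σσ²ᵢ = 1.904 + 2.799 + 0.752 = 5.455
Σ_{i<j} σ_ij = 1.289
total variance = 5.455 + 2 × 1.289 = 8.033
α = (k/(k−1))·(1 − Σσ²ᵢ/total variance) = (3/2)·(1 − 5.455/8.033) = 0.481

α = 0.481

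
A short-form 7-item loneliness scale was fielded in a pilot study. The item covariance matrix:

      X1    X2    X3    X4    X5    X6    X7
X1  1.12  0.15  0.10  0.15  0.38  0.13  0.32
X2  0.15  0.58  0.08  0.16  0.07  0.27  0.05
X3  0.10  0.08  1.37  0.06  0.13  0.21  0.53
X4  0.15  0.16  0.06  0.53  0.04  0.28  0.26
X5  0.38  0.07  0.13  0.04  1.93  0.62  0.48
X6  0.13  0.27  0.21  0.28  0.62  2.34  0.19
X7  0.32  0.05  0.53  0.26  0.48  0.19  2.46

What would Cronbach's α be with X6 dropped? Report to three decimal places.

α = 0.511

Remaining items: X1, X2, X3, X4, X5, X7 (k = 6).
sum of item variances = 1.12 + 0.58 + 1.37 + 0.53 + 1.93 + 2.46 = 7.99
Var(T) = 7.99 + 2 × 2.96 = 13.91
α (item deleted) = (6/5)·(1 − 7.99/13.91) = 0.511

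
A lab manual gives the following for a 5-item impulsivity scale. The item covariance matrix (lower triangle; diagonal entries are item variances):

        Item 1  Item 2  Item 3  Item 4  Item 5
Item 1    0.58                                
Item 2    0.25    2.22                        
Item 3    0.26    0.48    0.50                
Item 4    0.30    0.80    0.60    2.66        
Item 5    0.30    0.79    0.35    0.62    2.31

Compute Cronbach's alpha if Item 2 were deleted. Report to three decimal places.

Remaining items: Item 1, Item 3, Item 4, Item 5 (k = 4).
sum of item variances = 0.58 + 0.50 + 2.66 + 2.31 = 6.05
Var(T) = 6.05 + 2 × 2.43 = 10.91
α (item deleted) = (4/3)·(1 − 6.05/10.91) = 0.594

Cronbach's alpha = 0.594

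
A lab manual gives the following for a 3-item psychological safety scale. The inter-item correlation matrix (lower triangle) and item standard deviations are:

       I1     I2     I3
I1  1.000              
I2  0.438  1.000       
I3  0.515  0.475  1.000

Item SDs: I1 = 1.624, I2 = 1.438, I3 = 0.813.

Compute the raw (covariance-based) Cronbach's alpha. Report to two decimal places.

Σσ²ᵢ = 1.624² + 1.438² + 0.813² = 5.3662
Covariances σ_ij = r_ij · s_i · s_j:
  σ(I1,I2) = 0.438 × 1.624 × 1.438 = 1.0229
  σ(I1,I3) = 0.515 × 1.624 × 0.813 = 0.6800
  σ(I2,I3) = 0.475 × 1.438 × 0.813 = 0.5553
σ²_T = Σσ²ᵢ + 2·Σσ_ij = 5.3662 + 2 × 2.2582 = 9.8826
α = (3/2)·(1 − 5.3662/9.8826) = 0.69

α = 0.69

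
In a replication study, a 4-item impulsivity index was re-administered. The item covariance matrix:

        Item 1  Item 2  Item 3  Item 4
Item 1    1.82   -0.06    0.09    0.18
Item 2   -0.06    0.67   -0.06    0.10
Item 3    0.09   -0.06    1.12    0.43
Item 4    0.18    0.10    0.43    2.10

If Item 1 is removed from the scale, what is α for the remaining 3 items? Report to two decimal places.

Remaining items: Item 2, Item 3, Item 4 (k = 3).
Σσ²ᵢ = 0.67 + 1.12 + 2.10 = 3.89
total variance = 3.89 + 2 × 0.47 = 4.83
α (item deleted) = (3/2)·(1 − 3.89/4.83) = 0.29

α = 0.29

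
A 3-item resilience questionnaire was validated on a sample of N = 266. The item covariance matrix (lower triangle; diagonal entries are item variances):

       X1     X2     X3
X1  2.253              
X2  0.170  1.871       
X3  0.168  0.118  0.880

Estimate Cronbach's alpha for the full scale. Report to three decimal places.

α = 0.231

sum of item variances = 2.253 + 1.871 + 0.880 = 5.004
Σ_{i<j} σ_ij = 0.456
total variance = 5.004 + 2 × 0.456 = 5.916
α = (k/(k−1))·(1 − sum of item variances/total variance) = (3/2)·(1 − 5.004/5.916) = 0.231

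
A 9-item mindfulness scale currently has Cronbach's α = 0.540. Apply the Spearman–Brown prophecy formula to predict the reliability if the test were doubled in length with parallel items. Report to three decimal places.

Length factor m = 2
α' = m·α / (1 + (m−1)·α)
   = 2 × 0.540 / (1 + (2 − 1) × 0.540)
   = 1.0800 / 1.5400 = 0.701

predicted reliability = 0.701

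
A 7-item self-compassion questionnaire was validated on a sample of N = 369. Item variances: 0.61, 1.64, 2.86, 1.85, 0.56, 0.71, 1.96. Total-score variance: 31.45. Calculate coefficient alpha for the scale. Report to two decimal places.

Σσᵢ² = 0.61 + 1.64 + 2.86 + 1.85 + 0.56 + 0.71 + 1.96 = 10.19
α = (k/(k−1))·(1 − Σσᵢ²/σ²_total) = (7/6)·(1 − 10.19/31.45) = 0.79

α = 0.79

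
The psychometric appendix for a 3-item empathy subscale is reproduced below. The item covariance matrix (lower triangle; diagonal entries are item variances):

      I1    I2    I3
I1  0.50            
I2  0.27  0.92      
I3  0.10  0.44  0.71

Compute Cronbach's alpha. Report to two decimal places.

sum of item variances = 0.50 + 0.92 + 0.71 = 2.13
Sum of the distinct covariances = 0.81
total variance = 2.13 + 2 × 0.81 = 3.75
α = (k/(k−1))·(1 − sum of item variances/total variance) = (3/2)·(1 − 2.13/3.75) = 0.65

Cronbach's alpha = 0.65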